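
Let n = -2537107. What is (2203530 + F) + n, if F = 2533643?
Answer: 2200066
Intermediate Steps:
(2203530 + F) + n = (2203530 + 2533643) - 2537107 = 4737173 - 2537107 = 2200066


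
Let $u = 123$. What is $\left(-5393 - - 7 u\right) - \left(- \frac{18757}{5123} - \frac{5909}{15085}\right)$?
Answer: $- \frac{349921800908}{77280455} \approx -4527.9$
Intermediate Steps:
$\left(-5393 - - 7 u\right) - \left(- \frac{18757}{5123} - \frac{5909}{15085}\right) = \left(-5393 - \left(-7\right) 123\right) - \left(- \frac{18757}{5123} - \frac{5909}{15085}\right) = \left(-5393 - -861\right) - \left(\left(-18757\right) \frac{1}{5123} - \frac{5909}{15085}\right) = \left(-5393 + 861\right) - \left(- \frac{18757}{5123} - \frac{5909}{15085}\right) = -4532 - - \frac{313221152}{77280455} = -4532 + \frac{313221152}{77280455} = - \frac{349921800908}{77280455}$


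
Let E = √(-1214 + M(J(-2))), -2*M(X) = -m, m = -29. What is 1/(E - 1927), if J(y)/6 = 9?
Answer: -3854/7429115 - 3*I*√546/7429115 ≈ -0.00051877 - 9.4358e-6*I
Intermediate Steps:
J(y) = 54 (J(y) = 6*9 = 54)
M(X) = -29/2 (M(X) = -(-1)*(-29)/2 = -½*29 = -29/2)
E = 3*I*√546/2 (E = √(-1214 - 29/2) = √(-2457/2) = 3*I*√546/2 ≈ 35.05*I)
1/(E - 1927) = 1/(3*I*√546/2 - 1927) = 1/(-1927 + 3*I*√546/2)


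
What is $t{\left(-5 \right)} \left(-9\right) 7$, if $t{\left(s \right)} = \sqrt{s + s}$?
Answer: $- 63 i \sqrt{10} \approx - 199.22 i$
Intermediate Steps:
$t{\left(s \right)} = \sqrt{2} \sqrt{s}$ ($t{\left(s \right)} = \sqrt{2 s} = \sqrt{2} \sqrt{s}$)
$t{\left(-5 \right)} \left(-9\right) 7 = \sqrt{2} \sqrt{-5} \left(-9\right) 7 = \sqrt{2} i \sqrt{5} \left(-9\right) 7 = i \sqrt{10} \left(-9\right) 7 = - 9 i \sqrt{10} \cdot 7 = - 63 i \sqrt{10}$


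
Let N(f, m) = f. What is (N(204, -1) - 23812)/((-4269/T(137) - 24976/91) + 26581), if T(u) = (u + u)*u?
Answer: -11520562352/12837377433 ≈ -0.89742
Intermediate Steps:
T(u) = 2*u² (T(u) = (2*u)*u = 2*u²)
(N(204, -1) - 23812)/((-4269/T(137) - 24976/91) + 26581) = (204 - 23812)/((-4269/(2*137²) - 24976/91) + 26581) = -23608/((-4269/(2*18769) - 24976*1/91) + 26581) = -23608/((-4269/37538 - 3568/13) + 26581) = -23608/(-133991081/487994 + 26581) = -23608/12837377433/487994 = -23608*487994/12837377433 = -11520562352/12837377433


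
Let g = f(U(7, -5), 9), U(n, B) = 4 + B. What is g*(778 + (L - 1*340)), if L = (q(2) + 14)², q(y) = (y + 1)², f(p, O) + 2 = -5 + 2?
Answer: -4835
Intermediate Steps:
f(p, O) = -5 (f(p, O) = -2 + (-5 + 2) = -2 - 3 = -5)
g = -5
q(y) = (1 + y)²
L = 529 (L = ((1 + 2)² + 14)² = (3² + 14)² = (9 + 14)² = 23² = 529)
g*(778 + (L - 1*340)) = -5*(778 + (529 - 1*340)) = -5*(778 + (529 - 340)) = -5*(778 + 189) = -5*967 = -4835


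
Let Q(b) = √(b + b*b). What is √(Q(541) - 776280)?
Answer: √(-776280 + √293222) ≈ 880.76*I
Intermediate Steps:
Q(b) = √(b + b²)
√(Q(541) - 776280) = √(√(541*(1 + 541)) - 776280) = √(√(541*542) - 776280) = √(√293222 - 776280) = √(-776280 + √293222)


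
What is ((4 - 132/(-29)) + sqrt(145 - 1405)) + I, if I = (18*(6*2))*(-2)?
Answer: -12280/29 + 6*I*sqrt(35) ≈ -423.45 + 35.496*I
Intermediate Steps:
I = -432 (I = (18*12)*(-2) = 216*(-2) = -432)
((4 - 132/(-29)) + sqrt(145 - 1405)) + I = ((4 - 132/(-29)) + sqrt(145 - 1405)) - 432 = ((4 - 132*(-1)/29) + sqrt(-1260)) - 432 = ((4 - 11*(-12/29)) + 6*I*sqrt(35)) - 432 = ((4 + 132/29) + 6*I*sqrt(35)) - 432 = (248/29 + 6*I*sqrt(35)) - 432 = -12280/29 + 6*I*sqrt(35)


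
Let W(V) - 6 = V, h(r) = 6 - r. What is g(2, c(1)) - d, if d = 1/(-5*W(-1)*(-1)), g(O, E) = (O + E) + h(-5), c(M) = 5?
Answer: 449/25 ≈ 17.960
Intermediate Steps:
W(V) = 6 + V
g(O, E) = 11 + E + O (g(O, E) = (O + E) + (6 - 1*(-5)) = (E + O) + (6 + 5) = (E + O) + 11 = 11 + E + O)
d = 1/25 (d = 1/(-5*(6 - 1)*(-1)) = 1/(-5*5*(-1)) = 1/(-25*(-1)) = 1/25 ≈ 0.040000)
g(2, c(1)) - d = (11 + 5 + 2) - 1*1/25 = 18 - 1/25 = 449/25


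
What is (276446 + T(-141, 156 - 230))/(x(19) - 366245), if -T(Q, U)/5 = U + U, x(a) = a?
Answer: -19799/26159 ≈ -0.75687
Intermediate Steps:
T(Q, U) = -10*U (T(Q, U) = -5*(U + U) = -10*U)
(276446 + T(-141, 156 - 230))/(x(19) - 366245) = (276446 - 10*(156 - 230))/(19 - 366245) = (276446 - 10*(-74))/(-366226) = (276446 + 740)*(-1/366226) = 277186*(-1/366226) = -19799/26159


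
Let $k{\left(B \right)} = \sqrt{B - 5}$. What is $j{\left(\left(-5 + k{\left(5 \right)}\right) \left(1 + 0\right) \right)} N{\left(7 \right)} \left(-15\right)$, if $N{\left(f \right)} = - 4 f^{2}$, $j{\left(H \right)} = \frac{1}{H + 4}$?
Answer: $-2940$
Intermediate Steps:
$k{\left(B \right)} = \sqrt{-5 + B}$
$j{\left(H \right)} = \frac{1}{4 + H}$
$j{\left(\left(-5 + k{\left(5 \right)}\right) \left(1 + 0\right) \right)} N{\left(7 \right)} \left(-15\right) = \frac{\left(-4\right) 7^{2}}{4 + \left(-5 + \sqrt{-5 + 5}\right) \left(1 + 0\right)} \left(-15\right) = \frac{\left(-4\right) 49}{4 + \left(-5 + \sqrt{0}\right) 1} \left(-15\right) = \frac{1}{4 + \left(-5 + 0\right) 1} \left(-196\right) \left(-15\right) = \frac{1}{4 - 5} \left(-196\right) \left(-15\right) = \frac{1}{-1} \left(-196\right) \left(-15\right) = \left(-1\right) \left(-196\right) \left(-15\right) = 196 \left(-15\right) = -2940$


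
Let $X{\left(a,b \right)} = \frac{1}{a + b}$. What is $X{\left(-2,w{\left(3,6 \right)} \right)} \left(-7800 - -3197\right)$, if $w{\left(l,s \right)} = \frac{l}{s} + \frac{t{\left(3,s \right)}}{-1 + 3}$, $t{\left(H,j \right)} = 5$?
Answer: $-4603$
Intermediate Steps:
$w{\left(l,s \right)} = \frac{5}{2} + \frac{l}{s}$ ($w{\left(l,s \right)} = \frac{l}{s} + \frac{5}{-1 + 3} = \frac{l}{s} + \frac{5}{2} = \frac{5}{2} + \frac{l}{s}$)
$X{\left(-2,w{\left(3,6 \right)} \right)} \left(-7800 - -3197\right) = \frac{-7800 - -3197}{-2 + \left(\frac{5}{2} + \frac{3}{6}\right)} = \frac{-7800 + 3197}{-2 + \left(\frac{5}{2} + 3 \cdot \frac{1}{6}\right)} = \frac{1}{-2 + \left(\frac{5}{2} + \frac{1}{2}\right)} \left(-4603\right) = \frac{1}{-2 + 3} \left(-4603\right) = 1^{-1} \left(-4603\right) = 1 \left(-4603\right) = -4603$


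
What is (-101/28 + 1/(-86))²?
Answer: 18983449/1449616 ≈ 13.096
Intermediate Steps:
(-101/28 + 1/(-86))² = (-101*1/28 - 1/86)² = (-101/28 - 1/86)² = (-4357/1204)² = 18983449/1449616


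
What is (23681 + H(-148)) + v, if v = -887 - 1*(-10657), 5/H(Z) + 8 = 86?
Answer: 2609183/78 ≈ 33451.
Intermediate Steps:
H(Z) = 5/78 (H(Z) = 5/(-8 + 86) = 5/78)
v = 9770 (v = -887 + 10657 = 9770)
(23681 + H(-148)) + v = (23681 + 5/78) + 9770 = 1847123/78 + 9770 = 2609183/78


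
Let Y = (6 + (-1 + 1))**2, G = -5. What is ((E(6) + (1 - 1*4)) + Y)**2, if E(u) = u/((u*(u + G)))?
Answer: 1156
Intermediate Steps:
E(u) = 1/(-5 + u) (E(u) = u/((u*(u - 5))) = u/((u*(-5 + u))) = u*(1/(u*(-5 + u))) = 1/(-5 + u))
Y = 36 (Y = (6 + 0)**2 = 6**2 = 36)
((E(6) + (1 - 1*4)) + Y)**2 = ((1/(-5 + 6) + (1 - 1*4)) + 36)**2 = ((1/1 + (1 - 4)) + 36)**2 = ((1 - 3) + 36)**2 = (-2 + 36)**2 = 34**2 = 1156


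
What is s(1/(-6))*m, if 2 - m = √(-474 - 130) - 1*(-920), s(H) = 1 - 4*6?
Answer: 21114 + 46*I*√151 ≈ 21114.0 + 565.26*I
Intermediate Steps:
s(H) = -23 (s(H) = 1 - 24 = -23)
m = -918 - 2*I*√151 (m = 2 - (√(-474 - 130) - 1*(-920)) = 2 - (√(-604) + 920) = 2 - (2*I*√151 + 920) = 2 - (920 + 2*I*√151) = 2 + (-920 - 2*I*√151) = -918 - 2*I*√151 ≈ -918.0 - 24.576*I)
s(1/(-6))*m = -23*(-918 - 2*I*√151) = 21114 + 46*I*√151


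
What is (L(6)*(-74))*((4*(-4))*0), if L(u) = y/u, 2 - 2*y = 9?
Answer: 0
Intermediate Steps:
y = -7/2 (y = 1 - 1/2*9 = 1 - 9/2 = -7/2 ≈ -3.5000)
L(u) = -7/(2*u)
(L(6)*(-74))*((4*(-4))*0) = (-7/2/6*(-74))*((4*(-4))*0) = (-7/2*1/6*(-74))*(-16*0) = -7/12*(-74)*0 = (259/6)*0 = 0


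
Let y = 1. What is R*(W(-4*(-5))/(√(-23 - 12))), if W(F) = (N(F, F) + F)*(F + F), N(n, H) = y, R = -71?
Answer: 1704*I*√35 ≈ 10081.0*I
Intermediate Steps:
N(n, H) = 1
W(F) = 2*F*(1 + F) (W(F) = (1 + F)*(F + F) = (1 + F)*(2*F) = 2*F*(1 + F))
R*(W(-4*(-5))/(√(-23 - 12))) = -71*2*(-4*(-5))*(1 - 4*(-5))/(√(-23 - 12)) = -71*2*20*(1 + 20)/(√(-35)) = -71*2*20*21/(I*√35) = -59640*(-I*√35/35) = -(-1704)*I*√35 = 1704*I*√35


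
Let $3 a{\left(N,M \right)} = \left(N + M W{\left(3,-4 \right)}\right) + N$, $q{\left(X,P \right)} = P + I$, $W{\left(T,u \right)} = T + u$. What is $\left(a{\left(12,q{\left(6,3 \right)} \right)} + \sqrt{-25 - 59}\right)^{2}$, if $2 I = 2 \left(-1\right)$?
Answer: $- \frac{272}{9} + \frac{88 i \sqrt{21}}{3} \approx -30.222 + 134.42 i$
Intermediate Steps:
$I = -1$ ($I = \frac{2 \left(-1\right)}{2} = \frac{1}{2} \left(-2\right) = -1$)
$q{\left(X,P \right)} = -1 + P$ ($q{\left(X,P \right)} = P - 1 = -1 + P$)
$a{\left(N,M \right)} = - \frac{M}{3} + \frac{2 N}{3}$ ($a{\left(N,M \right)} = \frac{\left(N + M \left(3 - 4\right)\right) + N}{3} = \frac{\left(N + M \left(-1\right)\right) + N}{3} = \frac{\left(N - M\right) + N}{3} = \frac{- M + 2 N}{3} = - \frac{M}{3} + \frac{2 N}{3}$)
$\left(a{\left(12,q{\left(6,3 \right)} \right)} + \sqrt{-25 - 59}\right)^{2} = \left(\left(- \frac{-1 + 3}{3} + \frac{2}{3} \cdot 12\right) + \sqrt{-25 - 59}\right)^{2} = \left(\left(\left(- \frac{1}{3}\right) 2 + 8\right) + \sqrt{-84}\right)^{2} = \left(\left(- \frac{2}{3} + 8\right) + 2 i \sqrt{21}\right)^{2} = \left(\frac{22}{3} + 2 i \sqrt{21}\right)^{2}$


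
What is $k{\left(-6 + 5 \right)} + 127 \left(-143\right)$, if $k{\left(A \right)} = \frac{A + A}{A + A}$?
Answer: $-18160$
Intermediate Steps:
$k{\left(A \right)} = 1$ ($k{\left(A \right)} = \frac{2 A}{2 A} = 2 A \frac{1}{2 A} = 1$)
$k{\left(-6 + 5 \right)} + 127 \left(-143\right) = 1 + 127 \left(-143\right) = 1 - 18161 = -18160$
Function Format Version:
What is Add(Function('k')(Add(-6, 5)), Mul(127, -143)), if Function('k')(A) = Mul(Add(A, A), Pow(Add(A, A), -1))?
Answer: -18160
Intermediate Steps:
Function('k')(A) = 1 (Function('k')(A) = Mul(Mul(2, A), Pow(Mul(2, A), -1)) = Mul(Mul(2, A), Mul(Rational(1, 2), Pow(A, -1))) = 1)
Add(Function('k')(Add(-6, 5)), Mul(127, -143)) = Add(1, Mul(127, -143)) = Add(1, -18161) = -18160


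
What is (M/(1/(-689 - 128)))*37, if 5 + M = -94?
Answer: 2992671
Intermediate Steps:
M = -99 (M = -5 - 94 = -99)
(M/(1/(-689 - 128)))*37 = -99/(1/(-689 - 128))*37 = -99/(1/(-817))*37 = -99/(-1/817)*37 = -99*(-817)*37 = 80883*37 = 2992671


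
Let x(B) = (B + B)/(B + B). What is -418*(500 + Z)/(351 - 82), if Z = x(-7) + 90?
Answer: -247038/269 ≈ -918.36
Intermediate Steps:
x(B) = 1 (x(B) = (2*B)/((2*B)) = (2*B)*(1/(2*B)) = 1)
Z = 91 (Z = 1 + 90 = 91)
-418*(500 + Z)/(351 - 82) = -418*(500 + 91)/(351 - 82) = -247038/269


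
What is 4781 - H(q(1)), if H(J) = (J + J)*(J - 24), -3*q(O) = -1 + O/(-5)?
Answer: 119997/25 ≈ 4799.9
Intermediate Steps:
q(O) = 1/3 + O/15 (q(O) = -(-1 + O/(-5))/3 = -(-1 + O*(-1/5))/3 = -(-1 - O/5)/3 = 1/3 + O/15)
H(J) = 2*J*(-24 + J) (H(J) = (2*J)*(-24 + J) = 2*J*(-24 + J))
4781 - H(q(1)) = 4781 - 2*(1/3 + (1/15)*1)*(-24 + (1/3 + (1/15)*1)) = 4781 - 2*(1/3 + 1/15)*(-24 + (1/3 + 1/15)) = 4781 - 2*2*(-24 + 2/5)/5 = 4781 - 2*2*(-118)/(5*5) = 4781 - 1*(-472/25) = 4781 + 472/25 = 119997/25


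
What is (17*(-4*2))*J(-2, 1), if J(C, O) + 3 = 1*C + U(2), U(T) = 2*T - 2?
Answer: 408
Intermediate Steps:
U(T) = -2 + 2*T
J(C, O) = -1 + C (J(C, O) = -3 + (1*C + (-2 + 2*2)) = -3 + (C + (-2 + 4)) = -3 + (C + 2) = -3 + (2 + C) = -1 + C)
(17*(-4*2))*J(-2, 1) = (17*(-4*2))*(-1 - 2) = (17*(-8))*(-3) = -136*(-3) = 408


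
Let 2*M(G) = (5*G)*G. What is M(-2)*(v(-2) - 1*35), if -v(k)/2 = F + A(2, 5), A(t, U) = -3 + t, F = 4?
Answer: -410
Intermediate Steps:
v(k) = -6 (v(k) = -2*(4 + (-3 + 2)) = -2*(4 - 1) = -2*3 = -6)
M(G) = 5*G²/2 (M(G) = ((5*G)*G)/2 = (5*G²)/2 = 5*G²/2)
M(-2)*(v(-2) - 1*35) = ((5/2)*(-2)²)*(-6 - 1*35) = ((5/2)*4)*(-6 - 35) = 10*(-41) = -410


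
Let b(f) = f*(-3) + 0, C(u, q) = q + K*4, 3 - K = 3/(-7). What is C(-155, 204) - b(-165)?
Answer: -1941/7 ≈ -277.29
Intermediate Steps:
K = 24/7 (K = 3 - 3/(-7) = 3 - 3*(-1)/7 = 3 - 1*(-3/7) = 3 + 3/7 = 24/7 ≈ 3.4286)
C(u, q) = 96/7 + q (C(u, q) = q + (24/7)*4 = q + 96/7 = 96/7 + q)
b(f) = -3*f (b(f) = -3*f + 0 = -3*f)
C(-155, 204) - b(-165) = (96/7 + 204) - (-3)*(-165) = 1524/7 - 1*495 = 1524/7 - 495 = -1941/7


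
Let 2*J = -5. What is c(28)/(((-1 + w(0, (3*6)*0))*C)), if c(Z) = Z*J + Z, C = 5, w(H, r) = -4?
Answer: 42/25 ≈ 1.6800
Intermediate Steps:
J = -5/2 (J = (½)*(-5) = -5/2 ≈ -2.5000)
c(Z) = -3*Z/2 (c(Z) = Z*(-5/2) + Z = -5*Z/2 + Z = -3*Z/2)
c(28)/(((-1 + w(0, (3*6)*0))*C)) = (-3/2*28)/(((-1 - 4)*5)) = -42/((-5*5)) = -42/(-25) = -42*(-1/25) = 42/25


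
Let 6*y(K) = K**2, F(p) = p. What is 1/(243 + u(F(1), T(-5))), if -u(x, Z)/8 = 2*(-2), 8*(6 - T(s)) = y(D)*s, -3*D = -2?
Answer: 1/275 ≈ 0.0036364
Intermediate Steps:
D = 2/3 (D = -1/3*(-2) = 2/3 ≈ 0.66667)
y(K) = K**2/6
T(s) = 6 - s/108 (T(s) = 6 - (2/3)**2/6*s/8 = 6 - (1/6)*(4/9)*s/8 = 6 - s/108)
u(x, Z) = 32 (u(x, Z) = -16*(-2) = -8*(-4) = 32)
1/(243 + u(F(1), T(-5))) = 1/(243 + 32) = 1/275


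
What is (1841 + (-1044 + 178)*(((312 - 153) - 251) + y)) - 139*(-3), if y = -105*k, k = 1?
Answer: 172860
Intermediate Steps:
y = -105 (y = -105*1 = -105)
(1841 + (-1044 + 178)*(((312 - 153) - 251) + y)) - 139*(-3) = (1841 + (-1044 + 178)*(((312 - 153) - 251) - 105)) - 139*(-3) = (1841 - 866*((159 - 251) - 105)) + 417 = (1841 - 866*(-92 - 105)) + 417 = (1841 - 866*(-197)) + 417 = (1841 + 170602) + 417 = 172443 + 417 = 172860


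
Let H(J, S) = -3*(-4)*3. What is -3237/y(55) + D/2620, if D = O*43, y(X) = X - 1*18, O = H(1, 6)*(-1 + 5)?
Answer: -2062959/24235 ≈ -85.123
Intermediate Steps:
H(J, S) = 36 (H(J, S) = 12*3 = 36)
O = 144 (O = 36*(-1 + 5) = 36*4 = 144)
y(X) = -18 + X (y(X) = X - 18 = -18 + X)
D = 6192 (D = 144*43 = 6192)
-3237/y(55) + D/2620 = -3237/(-18 + 55) + 6192/2620 = -3237/37 + 6192*(1/2620) = -3237*1/37 + 1548/655 = -3237/37 + 1548/655 = -2062959/24235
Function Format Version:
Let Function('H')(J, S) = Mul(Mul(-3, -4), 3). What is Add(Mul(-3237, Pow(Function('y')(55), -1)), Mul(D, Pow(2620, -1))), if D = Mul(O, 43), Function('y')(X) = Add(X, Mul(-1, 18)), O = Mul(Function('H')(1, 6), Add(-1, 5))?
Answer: Rational(-2062959, 24235) ≈ -85.123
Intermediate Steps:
Function('H')(J, S) = 36 (Function('H')(J, S) = Mul(12, 3) = 36)
O = 144 (O = Mul(36, Add(-1, 5)) = Mul(36, 4) = 144)
Function('y')(X) = Add(-18, X) (Function('y')(X) = Add(X, -18) = Add(-18, X))
D = 6192 (D = Mul(144, 43) = 6192)
Add(Mul(-3237, Pow(Function('y')(55), -1)), Mul(D, Pow(2620, -1))) = Add(Mul(-3237, Pow(Add(-18, 55), -1)), Mul(6192, Pow(2620, -1))) = Add(Mul(-3237, Pow(37, -1)), Mul(6192, Rational(1, 2620))) = Add(Mul(-3237, Rational(1, 37)), Rational(1548, 655)) = Add(Rational(-3237, 37), Rational(1548, 655)) = Rational(-2062959, 24235)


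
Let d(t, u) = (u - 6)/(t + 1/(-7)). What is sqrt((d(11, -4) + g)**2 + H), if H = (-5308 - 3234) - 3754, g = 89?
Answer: 7*I*sqrt(133735)/38 ≈ 67.365*I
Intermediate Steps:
d(t, u) = (-6 + u)/(-1/7 + t) (d(t, u) = (-6 + u)/(t - 1/7) = (-6 + u)/(-1/7 + t))
H = -12296 (H = -8542 - 3754 = -12296)
sqrt((d(11, -4) + g)**2 + H) = sqrt((7*(-6 - 4)/(-1 + 7*11) + 89)**2 - 12296) = sqrt((7*(-10)/(-1 + 77) + 89)**2 - 12296) = sqrt((7*(-10)/76 + 89)**2 - 12296) = sqrt((7*(1/76)*(-10) + 89)**2 - 12296) = sqrt((-35/38 + 89)**2 - 12296) = sqrt((3347/38)**2 - 12296) = sqrt(11202409/1444 - 12296) = sqrt(-6553015/1444) = 7*I*sqrt(133735)/38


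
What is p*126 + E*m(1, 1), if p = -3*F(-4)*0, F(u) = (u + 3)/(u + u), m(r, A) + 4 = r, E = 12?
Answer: -36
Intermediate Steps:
m(r, A) = -4 + r
F(u) = (3 + u)/(2*u) (F(u) = (3 + u)/((2*u)) = (3 + u)*(1/(2*u)) = (3 + u)/(2*u))
p = 0 (p = -3*(3 - 4)/(2*(-4))*0 = -3*(-1)*(-1)/(2*4)*0 = -3*⅛*0 = -3/8*0 = 0)
p*126 + E*m(1, 1) = 0*126 + 12*(-4 + 1) = 0 + 12*(-3) = 0 - 36 = -36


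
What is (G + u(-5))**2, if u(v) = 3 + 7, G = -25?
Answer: 225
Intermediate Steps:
u(v) = 10
(G + u(-5))**2 = (-25 + 10)**2 = (-15)**2 = 225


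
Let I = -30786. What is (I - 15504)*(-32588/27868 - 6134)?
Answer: 1978607030250/6967 ≈ 2.8400e+8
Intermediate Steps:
(I - 15504)*(-32588/27868 - 6134) = (-30786 - 15504)*(-32588/27868 - 6134) = -46290*(-32588*1/27868 - 6134) = -46290*(-8147/6967 - 6134) = -46290*(-42743725/6967) = 1978607030250/6967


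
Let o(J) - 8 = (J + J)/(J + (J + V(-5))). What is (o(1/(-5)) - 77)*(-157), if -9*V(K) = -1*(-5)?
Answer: 462993/43 ≈ 10767.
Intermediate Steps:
V(K) = -5/9 (V(K) = -(-1)*(-5)/9 = -⅑*5 = -5/9)
o(J) = 8 + 2*J/(-5/9 + 2*J) (o(J) = 8 + (J + J)/(J + (J - 5/9)) = 8 + (2*J)/(J + (-5/9 + J)) = 8 + (2*J)/(-5/9 + 2*J) = 8 + 2*J/(-5/9 + 2*J))
(o(1/(-5)) - 77)*(-157) = (2*(-20 + 81/(-5))/(-5 + 18/(-5)) - 77)*(-157) = (2*(-20 + 81*(-⅕))/(-5 + 18*(-⅕)) - 77)*(-157) = (2*(-20 - 81/5)/(-5 - 18/5) - 77)*(-157) = (2*(-181/5)/(-43/5) - 77)*(-157) = (2*(-5/43)*(-181/5) - 77)*(-157) = (362/43 - 77)*(-157) = -2949/43*(-157) = 462993/43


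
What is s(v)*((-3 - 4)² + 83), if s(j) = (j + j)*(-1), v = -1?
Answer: 264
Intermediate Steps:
s(j) = -2*j (s(j) = (2*j)*(-1) = -2*j)
s(v)*((-3 - 4)² + 83) = (-2*(-1))*((-3 - 4)² + 83) = 2*((-7)² + 83) = 2*(49 + 83) = 2*132 = 264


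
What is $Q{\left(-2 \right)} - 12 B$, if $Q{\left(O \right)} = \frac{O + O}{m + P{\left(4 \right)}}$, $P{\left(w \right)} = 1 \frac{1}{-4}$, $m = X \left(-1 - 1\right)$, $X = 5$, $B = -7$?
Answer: $\frac{3460}{41} \approx 84.39$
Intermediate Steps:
$m = -10$ ($m = 5 \left(-1 - 1\right) = 5 \left(-2\right) = -10$)
$P{\left(w \right)} = - \frac{1}{4}$ ($P{\left(w \right)} = 1 \left(- \frac{1}{4}\right) = - \frac{1}{4}$)
$Q{\left(O \right)} = - \frac{8 O}{41}$ ($Q{\left(O \right)} = \frac{O + O}{-10 - \frac{1}{4}} = \frac{2 O}{- \frac{41}{4}} = 2 O \left(- \frac{4}{41}\right) = - \frac{8 O}{41}$)
$Q{\left(-2 \right)} - 12 B = \left(- \frac{8}{41}\right) \left(-2\right) - -84 = \frac{16}{41} + 84 = \frac{3460}{41}$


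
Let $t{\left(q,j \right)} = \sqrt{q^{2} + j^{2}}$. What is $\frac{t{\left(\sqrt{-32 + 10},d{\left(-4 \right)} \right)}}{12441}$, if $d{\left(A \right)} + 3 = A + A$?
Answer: $\frac{\sqrt{11}}{4147} \approx 0.00079976$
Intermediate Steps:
$d{\left(A \right)} = -3 + 2 A$ ($d{\left(A \right)} = -3 + \left(A + A\right) = -3 + 2 A$)
$t{\left(q,j \right)} = \sqrt{j^{2} + q^{2}}$
$\frac{t{\left(\sqrt{-32 + 10},d{\left(-4 \right)} \right)}}{12441} = \frac{\sqrt{\left(-3 + 2 \left(-4\right)\right)^{2} + \left(\sqrt{-32 + 10}\right)^{2}}}{12441} = \sqrt{\left(-3 - 8\right)^{2} + \left(\sqrt{-22}\right)^{2}} \cdot \frac{1}{12441} = \sqrt{\left(-11\right)^{2} + \left(i \sqrt{22}\right)^{2}} \cdot \frac{1}{12441} = \sqrt{121 - 22} \cdot \frac{1}{12441} = \sqrt{99} \cdot \frac{1}{12441} = 3 \sqrt{11} \cdot \frac{1}{12441} = \frac{\sqrt{11}}{4147}$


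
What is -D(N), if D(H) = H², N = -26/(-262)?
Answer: -169/17161 ≈ -0.0098479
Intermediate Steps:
N = 13/131 (N = -26*(-1/262) = 13/131 ≈ 0.099237)
-D(N) = -(13/131)² = -1*169/17161 = -169/17161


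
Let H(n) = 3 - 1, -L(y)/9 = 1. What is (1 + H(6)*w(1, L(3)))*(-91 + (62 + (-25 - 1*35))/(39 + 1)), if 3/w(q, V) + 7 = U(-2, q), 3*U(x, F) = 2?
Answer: -1819/380 ≈ -4.7868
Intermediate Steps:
U(x, F) = ⅔ (U(x, F) = (⅓)*2 = ⅔)
L(y) = -9 (L(y) = -9*1 = -9)
w(q, V) = -9/19 (w(q, V) = 3/(-7 + ⅔) = 3/(-19/3) = 3*(-3/19) = -9/19)
H(n) = 2
(1 + H(6)*w(1, L(3)))*(-91 + (62 + (-25 - 1*35))/(39 + 1)) = (1 + 2*(-9/19))*(-91 + (62 + (-25 - 1*35))/(39 + 1)) = (1 - 18/19)*(-91 + (62 + (-25 - 35))/40) = (-91 + (62 - 60)*(1/40))/19 = (-91 + 2*(1/40))/19 = (-91 + 1/20)/19 = (1/19)*(-1819/20) = -1819/380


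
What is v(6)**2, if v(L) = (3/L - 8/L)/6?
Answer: 25/1296 ≈ 0.019290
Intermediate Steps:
v(L) = -5/(6*L) (v(L) = -5/L*(1/6) = -5/(6*L))
v(6)**2 = (-5/6/6)**2 = (-5/6*1/6)**2 = (-5/36)**2 = 25/1296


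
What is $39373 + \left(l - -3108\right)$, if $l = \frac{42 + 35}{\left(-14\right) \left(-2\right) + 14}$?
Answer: $\frac{254897}{6} \approx 42483.0$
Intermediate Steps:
$l = \frac{11}{6}$ ($l = \frac{77}{28 + 14} = \frac{77}{42} = 77 \cdot \frac{1}{42} = \frac{11}{6} \approx 1.8333$)
$39373 + \left(l - -3108\right) = 39373 + \left(\frac{11}{6} - -3108\right) = 39373 + \left(\frac{11}{6} + 3108\right) = 39373 + \frac{18659}{6} = \frac{254897}{6}$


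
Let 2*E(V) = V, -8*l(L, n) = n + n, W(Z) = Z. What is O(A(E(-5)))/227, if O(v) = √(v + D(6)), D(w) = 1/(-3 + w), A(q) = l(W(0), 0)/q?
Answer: √3/681 ≈ 0.0025434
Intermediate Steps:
l(L, n) = -n/4 (l(L, n) = -(n + n)/8 = -n/4)
E(V) = V/2
A(q) = 0 (A(q) = (-¼*0)/q = 0/q = 0)
O(v) = √(⅓ + v) (O(v) = √(v + 1/(-3 + 6)) = √(v + 1/3) = √(v + ⅓) = √(⅓ + v))
O(A(E(-5)))/227 = (√(3 + 9*0)/3)/227 = (√(3 + 0)/3)*(1/227) = (√3/3)*(1/227) = √3/681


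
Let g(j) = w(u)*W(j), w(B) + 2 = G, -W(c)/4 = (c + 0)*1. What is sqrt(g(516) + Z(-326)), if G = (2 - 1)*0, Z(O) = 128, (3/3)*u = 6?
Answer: 4*sqrt(266) ≈ 65.238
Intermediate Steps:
u = 6
W(c) = -4*c (W(c) = -4*(c + 0) = -4*c)
G = 0 (G = 1*0 = 0)
w(B) = -2 (w(B) = -2 + 0 = -2)
g(j) = 8*j (g(j) = -(-8)*j = 8*j)
sqrt(g(516) + Z(-326)) = sqrt(8*516 + 128) = sqrt(4128 + 128) = sqrt(4256) = 4*sqrt(266)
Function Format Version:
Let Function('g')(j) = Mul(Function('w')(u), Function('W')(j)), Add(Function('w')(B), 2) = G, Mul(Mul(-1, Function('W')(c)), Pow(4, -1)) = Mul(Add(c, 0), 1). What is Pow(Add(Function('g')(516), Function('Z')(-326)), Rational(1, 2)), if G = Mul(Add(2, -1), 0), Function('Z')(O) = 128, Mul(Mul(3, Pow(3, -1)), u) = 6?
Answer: Mul(4, Pow(266, Rational(1, 2))) ≈ 65.238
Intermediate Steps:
u = 6
Function('W')(c) = Mul(-4, c) (Function('W')(c) = Mul(-4, Mul(Add(c, 0), 1)) = Mul(-4, Mul(c, 1)) = Mul(-4, c))
G = 0 (G = Mul(1, 0) = 0)
Function('w')(B) = -2 (Function('w')(B) = Add(-2, 0) = -2)
Function('g')(j) = Mul(8, j) (Function('g')(j) = Mul(-2, Mul(-4, j)) = Mul(8, j))
Pow(Add(Function('g')(516), Function('Z')(-326)), Rational(1, 2)) = Pow(Add(Mul(8, 516), 128), Rational(1, 2)) = Pow(Add(4128, 128), Rational(1, 2)) = Pow(4256, Rational(1, 2)) = Mul(4, Pow(266, Rational(1, 2)))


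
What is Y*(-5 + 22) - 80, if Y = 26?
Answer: 362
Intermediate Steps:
Y*(-5 + 22) - 80 = 26*(-5 + 22) - 80 = 26*17 - 80 = 442 - 80 = 362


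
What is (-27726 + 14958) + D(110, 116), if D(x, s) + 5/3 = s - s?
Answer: -38309/3 ≈ -12770.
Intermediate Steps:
D(x, s) = -5/3 (D(x, s) = -5/3 + (s - s) = -5/3 + 0 = -5/3)
(-27726 + 14958) + D(110, 116) = (-27726 + 14958) - 5/3 = -12768 - 5/3 = -38309/3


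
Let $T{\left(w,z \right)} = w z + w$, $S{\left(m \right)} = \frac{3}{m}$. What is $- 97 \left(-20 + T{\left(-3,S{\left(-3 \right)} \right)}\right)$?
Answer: $1940$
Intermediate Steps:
$T{\left(w,z \right)} = w + w z$
$- 97 \left(-20 + T{\left(-3,S{\left(-3 \right)} \right)}\right) = - 97 \left(-20 - 3 \left(1 + \frac{3}{-3}\right)\right) = - 97 \left(-20 - 3 \left(1 + 3 \left(- \frac{1}{3}\right)\right)\right) = - 97 \left(-20 - 3 \left(1 - 1\right)\right) = - 97 \left(-20 - 0\right) = - 97 \left(-20 + 0\right) = \left(-97\right) \left(-20\right) = 1940$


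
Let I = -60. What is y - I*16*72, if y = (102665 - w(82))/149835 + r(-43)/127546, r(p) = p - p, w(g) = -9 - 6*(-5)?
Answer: 10356697844/149835 ≈ 69121.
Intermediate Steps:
w(g) = 21 (w(g) = -9 + 30 = 21)
r(p) = 0
y = 102644/149835 (y = (102665 - 1*21)/149835 + 0/127546 = (102665 - 21)*(1/149835) + 0*(1/127546) = 102644*(1/149835) + 0 = 102644/149835 + 0 = 102644/149835 ≈ 0.68505)
y - I*16*72 = 102644/149835 - (-60*16)*72 = 102644/149835 - (-960)*72 = 102644/149835 - 1*(-69120) = 102644/149835 + 69120 = 10356697844/149835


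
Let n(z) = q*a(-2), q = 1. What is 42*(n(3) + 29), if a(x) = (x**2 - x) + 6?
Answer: 1722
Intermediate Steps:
a(x) = 6 + x**2 - x
n(z) = 12 (n(z) = 1*(6 + (-2)**2 - 1*(-2)) = 1*(6 + 4 + 2) = 1*12 = 12)
42*(n(3) + 29) = 42*(12 + 29) = 42*41 = 1722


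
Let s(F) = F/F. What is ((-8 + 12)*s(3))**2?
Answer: 16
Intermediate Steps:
s(F) = 1
((-8 + 12)*s(3))**2 = ((-8 + 12)*1)**2 = (4*1)**2 = 4**2 = 16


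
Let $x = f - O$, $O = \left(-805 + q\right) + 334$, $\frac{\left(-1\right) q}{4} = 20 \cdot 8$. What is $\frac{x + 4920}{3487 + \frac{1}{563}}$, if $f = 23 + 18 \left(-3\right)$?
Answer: $\frac{563000}{327197} \approx 1.7207$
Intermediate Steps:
$q = -640$ ($q = - 4 \cdot 20 \cdot 8 = \left(-4\right) 160 = -640$)
$O = -1111$ ($O = \left(-805 - 640\right) + 334 = -1445 + 334 = -1111$)
$f = -31$ ($f = 23 - 54 = -31$)
$x = 1080$ ($x = -31 - -1111 = -31 + 1111 = 1080$)
$\frac{x + 4920}{3487 + \frac{1}{563}} = \frac{1080 + 4920}{3487 + \frac{1}{563}} = \frac{6000}{3487 + \frac{1}{563}} = \frac{6000}{\frac{1963182}{563}} = 6000 \cdot \frac{563}{1963182} = \frac{563000}{327197}$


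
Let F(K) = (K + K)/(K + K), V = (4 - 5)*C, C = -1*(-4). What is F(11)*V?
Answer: -4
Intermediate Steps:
C = 4
V = -4 (V = (4 - 5)*4 = -1*4 = -4)
F(K) = 1 (F(K) = (2*K)/((2*K)) = (2*K)*(1/(2*K)) = 1)
F(11)*V = 1*(-4) = -4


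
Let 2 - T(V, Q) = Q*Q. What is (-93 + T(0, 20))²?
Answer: 241081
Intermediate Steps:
T(V, Q) = 2 - Q² (T(V, Q) = 2 - Q*Q = 2 - Q²)
(-93 + T(0, 20))² = (-93 + (2 - 1*20²))² = (-93 + (2 - 1*400))² = (-93 + (2 - 400))² = (-93 - 398)² = (-491)² = 241081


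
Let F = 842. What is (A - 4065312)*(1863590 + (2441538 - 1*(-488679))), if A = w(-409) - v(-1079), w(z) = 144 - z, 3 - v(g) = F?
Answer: -19481648143440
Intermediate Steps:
v(g) = -839 (v(g) = 3 - 1*842 = 3 - 842 = -839)
A = 1392 (A = (144 - 1*(-409)) - 1*(-839) = (144 + 409) + 839 = 553 + 839 = 1392)
(A - 4065312)*(1863590 + (2441538 - 1*(-488679))) = (1392 - 4065312)*(1863590 + (2441538 - 1*(-488679))) = -4063920*(1863590 + (2441538 + 488679)) = -4063920*(1863590 + 2930217) = -4063920*4793807 = -19481648143440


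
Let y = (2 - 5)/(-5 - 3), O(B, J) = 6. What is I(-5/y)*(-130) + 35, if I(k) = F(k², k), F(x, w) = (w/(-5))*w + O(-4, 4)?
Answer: 34895/9 ≈ 3877.2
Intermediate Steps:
y = 3/8 (y = -3/(-8) = -3*(-⅛) = 3/8 ≈ 0.37500)
F(x, w) = 6 - w²/5 (F(x, w) = (w/(-5))*w + 6 = (w*(-⅕))*w + 6 = (-w/5)*w + 6 = -w²/5 + 6 = 6 - w²/5)
I(k) = 6 - k²/5
I(-5/y)*(-130) + 35 = (6 - (-5/3/8)²/5)*(-130) + 35 = (6 - (-5*8/3)²/5)*(-130) + 35 = (6 - (-40/3)²/5)*(-130) + 35 = (6 - ⅕*1600/9)*(-130) + 35 = (6 - 320/9)*(-130) + 35 = -266/9*(-130) + 35 = 34580/9 + 35 = 34895/9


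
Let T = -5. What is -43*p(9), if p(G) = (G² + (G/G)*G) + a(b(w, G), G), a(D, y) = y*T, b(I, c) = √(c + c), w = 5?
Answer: -1935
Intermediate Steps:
b(I, c) = √2*√c (b(I, c) = √(2*c) = √2*√c)
a(D, y) = -5*y (a(D, y) = y*(-5) = -5*y)
p(G) = G² - 4*G (p(G) = (G² + (G/G)*G) - 5*G = (G² + 1*G) - 5*G = (G² + G) - 5*G = (G + G²) - 5*G = G² - 4*G)
-43*p(9) = -387*(-4 + 9) = -387*5 = -43*45 = -1935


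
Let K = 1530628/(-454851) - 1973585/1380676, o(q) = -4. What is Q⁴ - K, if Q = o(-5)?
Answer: 163779464430019/628001859276 ≈ 260.79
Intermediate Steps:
Q = -4
K = -3010988455363/628001859276 (K = 1530628*(-1/454851) - 1973585*1/1380676 = -1530628/454851 - 1973585/1380676 = -3010988455363/628001859276 ≈ -4.7946)
Q⁴ - K = (-4)⁴ - 1*(-3010988455363/628001859276) = 256 + 3010988455363/628001859276 = 163779464430019/628001859276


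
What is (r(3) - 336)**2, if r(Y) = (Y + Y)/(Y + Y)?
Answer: 112225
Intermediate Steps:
r(Y) = 1 (r(Y) = (2*Y)/((2*Y)) = (2*Y)*(1/(2*Y)) = 1)
(r(3) - 336)**2 = (1 - 336)**2 = (-335)**2 = 112225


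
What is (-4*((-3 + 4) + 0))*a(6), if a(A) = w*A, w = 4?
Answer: -96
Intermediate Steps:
a(A) = 4*A
(-4*((-3 + 4) + 0))*a(6) = (-4*((-3 + 4) + 0))*(4*6) = -4*(1 + 0)*24 = -4*1*24 = -4*24 = -96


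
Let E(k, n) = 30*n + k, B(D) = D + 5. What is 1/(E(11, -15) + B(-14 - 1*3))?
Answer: -1/451 ≈ -0.0022173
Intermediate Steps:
B(D) = 5 + D
E(k, n) = k + 30*n
1/(E(11, -15) + B(-14 - 1*3)) = 1/((11 + 30*(-15)) + (5 + (-14 - 1*3))) = 1/((11 - 450) + (5 + (-14 - 3))) = 1/(-439 + (5 - 17)) = 1/(-439 - 12) = 1/(-451) = -1/451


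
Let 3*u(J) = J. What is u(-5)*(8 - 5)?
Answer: -5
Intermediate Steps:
u(J) = J/3
u(-5)*(8 - 5) = ((1/3)*(-5))*(8 - 5) = -5/3*3 = -5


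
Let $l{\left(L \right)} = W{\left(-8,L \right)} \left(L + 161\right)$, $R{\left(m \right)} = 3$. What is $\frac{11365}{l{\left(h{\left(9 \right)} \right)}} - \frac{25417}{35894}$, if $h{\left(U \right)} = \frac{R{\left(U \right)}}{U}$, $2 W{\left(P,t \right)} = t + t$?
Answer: $\frac{1829557981}{8686348} \approx 210.62$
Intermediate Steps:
$W{\left(P,t \right)} = t$ ($W{\left(P,t \right)} = \frac{t + t}{2} = \frac{2 t}{2} = t$)
$h{\left(U \right)} = \frac{3}{U}$
$l{\left(L \right)} = L \left(161 + L\right)$ ($l{\left(L \right)} = L \left(L + 161\right) = L \left(161 + L\right)$)
$\frac{11365}{l{\left(h{\left(9 \right)} \right)}} - \frac{25417}{35894} = \frac{11365}{\frac{3}{9} \left(161 + \frac{3}{9}\right)} - \frac{25417}{35894} = \frac{11365}{3 \cdot \frac{1}{9} \left(161 + 3 \cdot \frac{1}{9}\right)} - \frac{25417}{35894} = \frac{11365}{\frac{1}{3} \left(161 + \frac{1}{3}\right)} - \frac{25417}{35894} = \frac{11365}{\frac{1}{3} \cdot \frac{484}{3}} - \frac{25417}{35894} = \frac{11365}{\frac{484}{9}} - \frac{25417}{35894} = 11365 \cdot \frac{9}{484} - \frac{25417}{35894} = \frac{102285}{484} - \frac{25417}{35894} = \frac{1829557981}{8686348}$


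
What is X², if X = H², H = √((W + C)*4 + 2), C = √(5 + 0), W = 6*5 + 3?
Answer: 18036 + 1072*√5 ≈ 20433.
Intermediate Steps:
W = 33 (W = 30 + 3 = 33)
C = √5 ≈ 2.2361
H = √(134 + 4*√5) (H = √((33 + √5)*4 + 2) = √((132 + 4*√5) + 2) = √(134 + 4*√5) ≈ 11.956)
X = 134 + 4*√5 (X = (√(134 + 4*√5))² = 134 + 4*√5 ≈ 142.94)
X² = (134 + 4*√5)²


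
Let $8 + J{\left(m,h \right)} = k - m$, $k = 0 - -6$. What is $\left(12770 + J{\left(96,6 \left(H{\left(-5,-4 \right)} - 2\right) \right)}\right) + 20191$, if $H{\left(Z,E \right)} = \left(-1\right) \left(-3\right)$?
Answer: $32863$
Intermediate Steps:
$H{\left(Z,E \right)} = 3$
$k = 6$ ($k = 0 + 6 = 6$)
$J{\left(m,h \right)} = -2 - m$ ($J{\left(m,h \right)} = -8 - \left(-6 + m\right) = -2 - m$)
$\left(12770 + J{\left(96,6 \left(H{\left(-5,-4 \right)} - 2\right) \right)}\right) + 20191 = \left(12770 - 98\right) + 20191 = 12672 + 20191 = 32863$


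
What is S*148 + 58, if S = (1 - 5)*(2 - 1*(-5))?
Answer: -4086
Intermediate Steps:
S = -28 (S = -4*(2 + 5) = -4*7 = -28)
S*148 + 58 = -28*148 + 58 = -4144 + 58 = -4086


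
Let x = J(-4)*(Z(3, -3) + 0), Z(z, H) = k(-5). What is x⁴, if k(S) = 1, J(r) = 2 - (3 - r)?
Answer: 625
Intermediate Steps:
J(r) = -1 + r (J(r) = 2 + (-3 + r) = -1 + r)
Z(z, H) = 1
x = -5 (x = (-1 - 4)*(1 + 0) = -5*1 = -5)
x⁴ = (-5)⁴ = 625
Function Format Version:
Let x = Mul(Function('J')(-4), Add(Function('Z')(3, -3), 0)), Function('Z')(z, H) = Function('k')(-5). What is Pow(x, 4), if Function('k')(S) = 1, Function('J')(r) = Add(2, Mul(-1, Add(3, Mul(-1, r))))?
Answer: 625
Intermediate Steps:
Function('J')(r) = Add(-1, r) (Function('J')(r) = Add(2, Add(-3, r)) = Add(-1, r))
Function('Z')(z, H) = 1
x = -5 (x = Mul(Add(-1, -4), Add(1, 0)) = Mul(-5, 1) = -5)
Pow(x, 4) = Pow(-5, 4) = 625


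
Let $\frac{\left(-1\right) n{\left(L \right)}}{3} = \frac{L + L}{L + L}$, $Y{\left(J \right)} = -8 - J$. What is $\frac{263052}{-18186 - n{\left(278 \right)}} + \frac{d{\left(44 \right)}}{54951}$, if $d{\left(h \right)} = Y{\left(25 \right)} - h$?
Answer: $- \frac{4818790181}{333058011} \approx -14.468$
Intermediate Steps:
$n{\left(L \right)} = -3$ ($n{\left(L \right)} = - 3 \frac{L + L}{L + L} = - 3 \frac{2 L}{2 L} = - 3 \cdot 2 L \frac{1}{2 L} = \left(-3\right) 1 = -3$)
$d{\left(h \right)} = -33 - h$ ($d{\left(h \right)} = \left(-8 - 25\right) - h = -33 - h$)
$\frac{263052}{-18186 - n{\left(278 \right)}} + \frac{d{\left(44 \right)}}{54951} = \frac{263052}{-18186 - -3} + \frac{-33 - 44}{54951} = \frac{263052}{-18186 + 3} + \left(-33 - 44\right) \frac{1}{54951} = \frac{263052}{-18183} - \frac{77}{54951} = 263052 \left(- \frac{1}{18183}\right) - \frac{77}{54951} = - \frac{87684}{6061} - \frac{77}{54951} = - \frac{4818790181}{333058011}$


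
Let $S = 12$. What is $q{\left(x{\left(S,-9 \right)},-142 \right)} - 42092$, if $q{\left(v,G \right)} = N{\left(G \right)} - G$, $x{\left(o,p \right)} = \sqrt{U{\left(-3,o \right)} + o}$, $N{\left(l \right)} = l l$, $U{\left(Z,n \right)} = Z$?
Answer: $-21786$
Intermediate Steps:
$N{\left(l \right)} = l^{2}$
$x{\left(o,p \right)} = \sqrt{-3 + o}$
$q{\left(v,G \right)} = G^{2} - G$
$q{\left(x{\left(S,-9 \right)},-142 \right)} - 42092 = - 142 \left(-1 - 142\right) - 42092 = \left(-142\right) \left(-143\right) - 42092 = 20306 - 42092 = -21786$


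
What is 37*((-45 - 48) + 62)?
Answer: -1147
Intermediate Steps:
37*((-45 - 48) + 62) = 37*(-93 + 62) = 37*(-31) = -1147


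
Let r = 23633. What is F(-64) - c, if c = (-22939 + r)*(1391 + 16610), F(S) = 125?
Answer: -12492569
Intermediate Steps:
c = 12492694 (c = (-22939 + 23633)*(1391 + 16610) = 694*18001 = 12492694)
F(-64) - c = 125 - 1*12492694 = 125 - 12492694 = -12492569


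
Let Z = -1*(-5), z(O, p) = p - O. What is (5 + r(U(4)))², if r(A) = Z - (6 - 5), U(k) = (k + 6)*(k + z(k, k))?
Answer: 81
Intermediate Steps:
Z = 5
U(k) = k*(6 + k) (U(k) = (k + 6)*(k + (k - k)) = (6 + k)*(k + 0) = (6 + k)*k = k*(6 + k))
r(A) = 4 (r(A) = 5 - (6 - 5) = 5 - 1*1 = 5 - 1 = 4)
(5 + r(U(4)))² = (5 + 4)² = 9² = 81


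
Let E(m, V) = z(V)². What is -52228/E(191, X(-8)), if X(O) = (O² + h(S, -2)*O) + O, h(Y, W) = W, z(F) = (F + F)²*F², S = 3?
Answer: -13057/2888816545234944 ≈ -4.5198e-12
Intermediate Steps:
z(F) = 4*F⁴ (z(F) = (2*F)²*F² = (4*F²)*F² = 4*F⁴)
X(O) = O² - O (X(O) = (O² - 2*O) + O = O² - O)
E(m, V) = 16*V⁸ (E(m, V) = (4*V⁴)² = 16*V⁸)
-52228/E(191, X(-8)) = -52228*1/(268435456*(-1 - 8)⁸) = -52228/(16*(-8*(-9))⁸) = -52228/(16*72⁸) = -52228/(16*722204136308736) = -52228/11555266180939776 = -52228*1/11555266180939776 = -13057/2888816545234944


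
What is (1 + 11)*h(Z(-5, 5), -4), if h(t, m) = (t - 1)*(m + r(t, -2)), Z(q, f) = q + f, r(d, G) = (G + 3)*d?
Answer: 48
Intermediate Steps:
r(d, G) = d*(3 + G) (r(d, G) = (3 + G)*d = d*(3 + G))
Z(q, f) = f + q
h(t, m) = (-1 + t)*(m + t) (h(t, m) = (t - 1)*(m + t*(3 - 2)) = (-1 + t)*(m + t*1) = (-1 + t)*(m + t))
(1 + 11)*h(Z(-5, 5), -4) = (1 + 11)*((5 - 5)² - 1*(-4) - (5 - 5) - 4*(5 - 5)) = 12*(0² + 4 - 1*0 - 4*0) = 12*(0 + 4 + 0 + 0) = 12*4 = 48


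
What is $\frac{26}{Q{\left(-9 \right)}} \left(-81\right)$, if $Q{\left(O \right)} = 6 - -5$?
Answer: $- \frac{2106}{11} \approx -191.45$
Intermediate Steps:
$Q{\left(O \right)} = 11$ ($Q{\left(O \right)} = 6 + 5 = 11$)
$\frac{26}{Q{\left(-9 \right)}} \left(-81\right) = \frac{26}{11} \left(-81\right) = - \frac{2106}{11}$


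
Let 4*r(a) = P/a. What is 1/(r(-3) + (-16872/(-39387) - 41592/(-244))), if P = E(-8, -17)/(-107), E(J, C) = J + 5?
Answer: 18040628/3082873521 ≈ 0.0058519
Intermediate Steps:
E(J, C) = 5 + J
P = 3/107 (P = (5 - 8)/(-107) = -3*(-1/107) = 3/107 ≈ 0.028037)
r(a) = 3/(428*a) (r(a) = (3/(107*a))/4 = 3/(428*a))
1/(r(-3) + (-16872/(-39387) - 41592/(-244))) = 1/((3/428)/(-3) + (-16872/(-39387) - 41592/(-244))) = 1/((3/428)*(-⅓) + (-16872*(-1/39387) - 41592*(-1/244))) = 1/(-1/428 + (296/691 + 10398/61)) = 1/(-1/428 + 7203074/42151) = 1/(3082873521/18040628) = 18040628/3082873521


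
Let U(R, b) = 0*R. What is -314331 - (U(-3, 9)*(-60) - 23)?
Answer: -314308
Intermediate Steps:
U(R, b) = 0
-314331 - (U(-3, 9)*(-60) - 23) = -314331 - (0*(-60) - 23) = -314331 - (0 - 23) = -314331 - 1*(-23) = -314331 + 23 = -314308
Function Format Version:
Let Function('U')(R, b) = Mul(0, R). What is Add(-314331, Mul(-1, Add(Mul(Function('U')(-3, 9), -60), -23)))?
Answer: -314308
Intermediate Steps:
Function('U')(R, b) = 0
Add(-314331, Mul(-1, Add(Mul(Function('U')(-3, 9), -60), -23))) = Add(-314331, Mul(-1, Add(Mul(0, -60), -23))) = Add(-314331, Mul(-1, Add(0, -23))) = Add(-314331, Mul(-1, -23)) = Add(-314331, 23) = -314308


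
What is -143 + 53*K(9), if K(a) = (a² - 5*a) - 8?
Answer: 1341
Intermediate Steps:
K(a) = -8 + a² - 5*a
-143 + 53*K(9) = -143 + 53*(-8 + 9² - 5*9) = -143 + 53*(-8 + 81 - 45) = -143 + 53*28 = -143 + 1484 = 1341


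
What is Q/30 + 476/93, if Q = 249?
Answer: 12479/930 ≈ 13.418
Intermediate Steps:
Q/30 + 476/93 = 249/30 + 476/93 = 249*(1/30) + 476*(1/93) = 83/10 + 476/93 = 12479/930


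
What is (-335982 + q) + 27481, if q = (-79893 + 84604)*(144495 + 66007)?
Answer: 991366421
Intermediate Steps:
q = 991674922 (q = 4711*210502 = 991674922)
(-335982 + q) + 27481 = (-335982 + 991674922) + 27481 = 991338940 + 27481 = 991366421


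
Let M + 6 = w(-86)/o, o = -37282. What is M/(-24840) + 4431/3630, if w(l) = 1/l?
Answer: 11765643101567/9636839261280 ≈ 1.2209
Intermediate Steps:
M = -19237511/3206252 (M = -6 + 1/(-86*(-37282)) = -6 - 1/86*(-1/37282) = -6 + 1/3206252 = -19237511/3206252 ≈ -6.0000)
M/(-24840) + 4431/3630 = -19237511/3206252/(-24840) + 4431/3630 = -19237511/3206252*(-1/24840) + 4431*(1/3630) = 19237511/79643299680 + 1477/1210 = 11765643101567/9636839261280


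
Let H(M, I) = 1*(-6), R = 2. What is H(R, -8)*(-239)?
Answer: 1434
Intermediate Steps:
H(M, I) = -6
H(R, -8)*(-239) = -6*(-239) = 1434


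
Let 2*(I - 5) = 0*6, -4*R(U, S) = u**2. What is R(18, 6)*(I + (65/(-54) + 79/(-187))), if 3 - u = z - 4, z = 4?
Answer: -34069/4488 ≈ -7.5911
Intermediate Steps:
u = 3 (u = 3 - (4 - 4) = 3 - 1*0 = 3 + 0 = 3)
R(U, S) = -9/4 (R(U, S) = -1/4*3**2 = -1/4*9 = -9/4)
I = 5 (I = 5 + (0*6)/2 = 5 + (1/2)*0 = 5 + 0 = 5)
R(18, 6)*(I + (65/(-54) + 79/(-187))) = -9*(5 + (65/(-54) + 79/(-187)))/4 = -9*(5 + (65*(-1/54) + 79*(-1/187)))/4 = -9*(5 + (-65/54 - 79/187))/4 = -9*(5 - 16421/10098)/4 = -9/4*34069/10098 = -34069/4488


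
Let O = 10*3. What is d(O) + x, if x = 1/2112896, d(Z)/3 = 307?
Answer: 1945977217/2112896 ≈ 921.00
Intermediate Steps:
O = 30
d(Z) = 921 (d(Z) = 3*307 = 921)
x = 1/2112896 ≈ 4.7328e-7
d(O) + x = 921 + 1/2112896 = 1945977217/2112896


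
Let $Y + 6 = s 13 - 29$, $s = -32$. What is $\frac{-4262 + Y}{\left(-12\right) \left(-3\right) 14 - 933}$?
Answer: $\frac{1571}{143} \approx 10.986$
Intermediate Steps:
$Y = -451$ ($Y = -6 - 445 = -451$)
$\frac{-4262 + Y}{\left(-12\right) \left(-3\right) 14 - 933} = \frac{-4262 - 451}{\left(-12\right) \left(-3\right) 14 - 933} = - \frac{4713}{36 \cdot 14 - 933} = - \frac{4713}{504 - 933} = - \frac{4713}{-429} = \left(-4713\right) \left(- \frac{1}{429}\right) = \frac{1571}{143}$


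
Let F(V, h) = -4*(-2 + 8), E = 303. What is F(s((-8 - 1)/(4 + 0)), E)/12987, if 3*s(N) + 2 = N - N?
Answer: -8/4329 ≈ -0.0018480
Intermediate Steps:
s(N) = -⅔ (s(N) = -⅔ + (N - N)/3 = -⅔ + (⅓)*0 = -⅔ + 0 = -⅔)
F(V, h) = -24 (F(V, h) = -4*6 = -24)
F(s((-8 - 1)/(4 + 0)), E)/12987 = -24/12987 = -24*1/12987 = -8/4329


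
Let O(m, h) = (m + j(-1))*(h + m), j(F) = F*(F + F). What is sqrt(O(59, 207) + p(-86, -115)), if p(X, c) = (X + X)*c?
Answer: sqrt(36006) ≈ 189.75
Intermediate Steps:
p(X, c) = 2*X*c (p(X, c) = (2*X)*c = 2*X*c)
j(F) = 2*F**2 (j(F) = F*(2*F) = 2*F**2)
O(m, h) = (2 + m)*(h + m) (O(m, h) = (m + 2*(-1)**2)*(h + m) = (m + 2*1)*(h + m) = (m + 2)*(h + m) = (2 + m)*(h + m))
sqrt(O(59, 207) + p(-86, -115)) = sqrt((59**2 + 2*207 + 2*59 + 207*59) + 2*(-86)*(-115)) = sqrt((3481 + 414 + 118 + 12213) + 19780) = sqrt(16226 + 19780) = sqrt(36006)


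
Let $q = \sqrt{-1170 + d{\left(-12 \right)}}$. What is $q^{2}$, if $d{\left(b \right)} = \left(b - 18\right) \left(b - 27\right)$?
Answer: $0$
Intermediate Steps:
$d{\left(b \right)} = \left(-27 + b\right) \left(-18 + b\right)$ ($d{\left(b \right)} = \left(-18 + b\right) \left(-27 + b\right) = \left(-27 + b\right) \left(-18 + b\right)$)
$q = 0$ ($q = \sqrt{-1170 + \left(486 + \left(-12\right)^{2} - -540\right)} = \sqrt{-1170 + \left(486 + 144 + 540\right)} = \sqrt{-1170 + 1170} = \sqrt{0} = 0$)
$q^{2} = 0^{2} = 0$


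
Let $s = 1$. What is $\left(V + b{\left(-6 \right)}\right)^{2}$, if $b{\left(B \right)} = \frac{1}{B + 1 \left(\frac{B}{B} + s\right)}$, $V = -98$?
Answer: $\frac{154449}{16} \approx 9653.1$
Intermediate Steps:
$b{\left(B \right)} = \frac{1}{2 + B}$ ($b{\left(B \right)} = \frac{1}{B + 1 \left(\frac{B}{B} + 1\right)} = \frac{1}{B + 1 \left(1 + 1\right)} = \frac{1}{B + 1 \cdot 2} = \frac{1}{B + 2} = \frac{1}{2 + B}$)
$\left(V + b{\left(-6 \right)}\right)^{2} = \left(-98 + \frac{1}{2 - 6}\right)^{2} = \left(-98 + \frac{1}{-4}\right)^{2} = \left(-98 - \frac{1}{4}\right)^{2} = \left(- \frac{393}{4}\right)^{2} = \frac{154449}{16}$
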